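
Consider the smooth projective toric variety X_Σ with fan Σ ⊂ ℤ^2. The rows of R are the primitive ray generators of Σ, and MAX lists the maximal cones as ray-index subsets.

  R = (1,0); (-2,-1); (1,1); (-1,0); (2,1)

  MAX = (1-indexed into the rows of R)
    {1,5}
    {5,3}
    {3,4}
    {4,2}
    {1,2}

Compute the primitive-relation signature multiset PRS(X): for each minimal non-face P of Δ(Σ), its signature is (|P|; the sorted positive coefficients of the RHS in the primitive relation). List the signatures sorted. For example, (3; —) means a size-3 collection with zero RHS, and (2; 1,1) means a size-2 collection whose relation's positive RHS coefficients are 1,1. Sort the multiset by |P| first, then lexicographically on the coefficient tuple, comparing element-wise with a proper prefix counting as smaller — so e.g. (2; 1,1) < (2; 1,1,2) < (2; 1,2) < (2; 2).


The 5 primitive collections of Σ (r=5, n=2):

  {1,4}:  v_{1} + v_{4} = 0 — sig = (2; —)
  {2,5}:  v_{2} + v_{5} = 0 — sig = (2; —)
  {1,3}:  v_{1} + v_{3} = v_{5} — sig = (2; 1)
  {2,3}:  v_{2} + v_{3} = v_{4} — sig = (2; 1)
  {4,5}:  v_{4} + v_{5} = v_{3} — sig = (2; 1)

Signatures (|P|; sorted positive RHS coefficients), sorted:
{ (2; —) ×2,  (2; 1) ×3 }


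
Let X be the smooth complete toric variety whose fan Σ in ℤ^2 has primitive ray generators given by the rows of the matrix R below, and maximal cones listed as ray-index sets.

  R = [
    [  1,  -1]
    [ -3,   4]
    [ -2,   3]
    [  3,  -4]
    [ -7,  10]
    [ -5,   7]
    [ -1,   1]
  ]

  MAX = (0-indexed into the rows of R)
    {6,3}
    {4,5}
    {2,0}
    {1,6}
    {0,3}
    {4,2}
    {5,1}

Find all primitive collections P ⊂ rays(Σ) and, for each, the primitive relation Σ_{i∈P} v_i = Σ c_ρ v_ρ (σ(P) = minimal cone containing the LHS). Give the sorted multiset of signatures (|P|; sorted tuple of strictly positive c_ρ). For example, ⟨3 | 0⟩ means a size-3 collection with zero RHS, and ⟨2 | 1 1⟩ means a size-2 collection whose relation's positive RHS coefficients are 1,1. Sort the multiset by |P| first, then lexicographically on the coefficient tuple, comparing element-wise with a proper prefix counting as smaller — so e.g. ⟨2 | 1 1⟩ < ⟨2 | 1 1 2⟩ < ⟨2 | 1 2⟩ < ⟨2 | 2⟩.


14 collections generate NE(X_Σ); each relation:

  P = {0,6}:  v_{0} + v_{6} = 0  so sig = ⟨2 | 0⟩
  P = {1,3}:  v_{1} + v_{3} = 0  so sig = ⟨2 | 0⟩
  P = {0,1}:  v_{0} + v_{1} = v_{2}  so sig = ⟨2 | 1⟩
  P = {1,2}:  v_{1} + v_{2} = v_{5}  so sig = ⟨2 | 1⟩
  P = {2,3}:  v_{2} + v_{3} = v_{0}  so sig = ⟨2 | 1⟩
  P = {2,5}:  v_{2} + v_{5} = v_{4}  so sig = ⟨2 | 1⟩
  P = {2,6}:  v_{2} + v_{6} = v_{1}  so sig = ⟨2 | 1⟩
  P = {3,5}:  v_{3} + v_{5} = v_{2}  so sig = ⟨2 | 1⟩
  P = {4,6}:  v_{4} + v_{6} = v_{1} + v_{5}  so sig = ⟨2 | 1 1⟩
  P = {0,5}:  v_{0} + v_{5} = 2·v_{2}  so sig = ⟨2 | 2⟩
  P = {1,4}:  v_{1} + v_{4} = 2·v_{5}  so sig = ⟨2 | 2⟩
  P = {3,4}:  v_{3} + v_{4} = 2·v_{2}  so sig = ⟨2 | 2⟩
  P = {5,6}:  v_{5} + v_{6} = 2·v_{1}  so sig = ⟨2 | 2⟩
  P = {0,4}:  v_{0} + v_{4} = 3·v_{2}  so sig = ⟨2 | 3⟩

Signatures (|P|; sorted positive RHS coefficients), sorted:
    ⟨2 | 0⟩
    ⟨2 | 0⟩
    ⟨2 | 1⟩
    ⟨2 | 1⟩
    ⟨2 | 1⟩
    ⟨2 | 1⟩
    ⟨2 | 1⟩
    ⟨2 | 1⟩
    ⟨2 | 1 1⟩
    ⟨2 | 2⟩
    ⟨2 | 2⟩
    ⟨2 | 2⟩
    ⟨2 | 2⟩
    ⟨2 | 3⟩


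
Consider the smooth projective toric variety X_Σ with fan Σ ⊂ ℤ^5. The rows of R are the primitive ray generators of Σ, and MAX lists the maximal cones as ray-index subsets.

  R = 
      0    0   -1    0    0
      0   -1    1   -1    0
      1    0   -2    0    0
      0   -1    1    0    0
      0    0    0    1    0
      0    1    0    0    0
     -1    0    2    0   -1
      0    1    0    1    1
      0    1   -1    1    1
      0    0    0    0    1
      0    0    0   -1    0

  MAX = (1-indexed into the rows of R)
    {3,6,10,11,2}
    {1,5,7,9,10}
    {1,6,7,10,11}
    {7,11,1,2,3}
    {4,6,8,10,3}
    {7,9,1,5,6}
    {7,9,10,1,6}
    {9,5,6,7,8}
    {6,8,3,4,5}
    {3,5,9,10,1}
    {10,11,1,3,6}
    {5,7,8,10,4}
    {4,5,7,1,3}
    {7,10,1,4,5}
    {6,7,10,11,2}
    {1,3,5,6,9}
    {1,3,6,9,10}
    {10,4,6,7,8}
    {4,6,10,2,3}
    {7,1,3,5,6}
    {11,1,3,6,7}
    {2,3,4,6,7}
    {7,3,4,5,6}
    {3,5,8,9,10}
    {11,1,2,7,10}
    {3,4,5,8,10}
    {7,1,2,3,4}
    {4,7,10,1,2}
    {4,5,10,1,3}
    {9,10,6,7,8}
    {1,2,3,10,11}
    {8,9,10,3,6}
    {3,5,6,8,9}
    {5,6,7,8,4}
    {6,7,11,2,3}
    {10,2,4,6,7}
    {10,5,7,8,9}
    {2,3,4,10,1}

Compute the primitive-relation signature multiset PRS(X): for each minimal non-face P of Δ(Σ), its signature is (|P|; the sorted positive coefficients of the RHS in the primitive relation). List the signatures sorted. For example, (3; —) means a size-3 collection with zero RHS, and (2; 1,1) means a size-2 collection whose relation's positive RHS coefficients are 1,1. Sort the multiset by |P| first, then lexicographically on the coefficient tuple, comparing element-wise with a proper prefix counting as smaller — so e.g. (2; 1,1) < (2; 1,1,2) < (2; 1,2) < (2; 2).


Primitive collections (15):

  • {5,11}:  v_{5} + v_{11} = 0  →  sig = (2; —)
  • {1,8}:  v_{1} + v_{8} = v_{9}  →  sig = (2; 1)
  • {2,5}:  v_{2} + v_{5} = v_{4}  →  sig = (2; 1)
  • {2,9}:  v_{2} + v_{9} = v_{10}  →  sig = (2; 1)
  • {4,11}:  v_{4} + v_{11} = v_{2}  →  sig = (2; 1)
  • {4,9}:  v_{4} + v_{9} = v_{5} + v_{10}  →  sig = (2; 1,1)
  • {8,11}:  v_{8} + v_{11} = v_{6} + v_{10}  →  sig = (2; 1,1)
  • {2,8}:  v_{2} + v_{8} = v_{4} + v_{6} + v_{10}  →  sig = (2; 1,1,1)
  • {9,11}:  v_{9} + v_{11} = v_{1} + v_{6} + v_{10}  →  sig = (2; 1,1,1)
  • {1,4,6}:  v_{1} + v_{4} + v_{6} = 0  →  sig = (3; —)
  • {3,7,10}:  v_{3} + v_{7} + v_{10} = 0  →  sig = (3; —)
  • {1,2,6}:  v_{1} + v_{2} + v_{6} = v_{11}  →  sig = (3; 1)
  • {5,6,10}:  v_{5} + v_{6} + v_{10} = v_{8}  →  sig = (3; 1)
  • {3,7,8}:  v_{3} + v_{7} + v_{8} = v_{5} + v_{6}  →  sig = (3; 1,1)
  • {3,7,9}:  v_{3} + v_{7} + v_{9} = v_{1} + v_{5} + v_{6}  →  sig = (3; 1,1,1)

Signatures (|P|; sorted positive RHS coefficients), sorted:
    (2; —)
    (2; 1)
    (2; 1)
    (2; 1)
    (2; 1)
    (2; 1,1)
    (2; 1,1)
    (2; 1,1,1)
    (2; 1,1,1)
    (3; —)
    (3; —)
    (3; 1)
    (3; 1)
    (3; 1,1)
    (3; 1,1,1)


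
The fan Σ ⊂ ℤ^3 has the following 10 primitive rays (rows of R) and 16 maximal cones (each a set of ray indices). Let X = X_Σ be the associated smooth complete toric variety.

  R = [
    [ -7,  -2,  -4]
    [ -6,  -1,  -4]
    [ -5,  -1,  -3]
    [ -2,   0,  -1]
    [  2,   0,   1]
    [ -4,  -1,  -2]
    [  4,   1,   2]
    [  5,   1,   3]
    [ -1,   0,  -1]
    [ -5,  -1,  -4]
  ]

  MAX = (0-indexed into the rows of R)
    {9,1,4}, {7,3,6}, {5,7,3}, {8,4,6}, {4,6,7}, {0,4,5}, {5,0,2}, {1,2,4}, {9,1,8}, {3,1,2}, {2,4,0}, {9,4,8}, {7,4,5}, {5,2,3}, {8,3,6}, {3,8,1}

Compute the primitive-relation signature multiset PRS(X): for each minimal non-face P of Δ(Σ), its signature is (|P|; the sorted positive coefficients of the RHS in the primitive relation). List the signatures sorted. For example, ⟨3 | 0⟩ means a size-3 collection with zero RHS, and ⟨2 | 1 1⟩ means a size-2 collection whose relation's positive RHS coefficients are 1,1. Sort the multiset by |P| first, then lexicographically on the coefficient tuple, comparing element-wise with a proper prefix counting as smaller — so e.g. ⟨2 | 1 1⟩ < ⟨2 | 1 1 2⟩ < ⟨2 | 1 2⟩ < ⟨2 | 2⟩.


Δ(Σ) — 10 vertices, 23 min non-faces:

  P={2,7}:  v_{2} + v_{7} = 0 ; sig = ⟨2 | 0⟩
  P={3,4}:  v_{3} + v_{4} = 0 ; sig = ⟨2 | 0⟩
  P={5,6}:  v_{5} + v_{6} = 0 ; sig = ⟨2 | 0⟩
  P={1,7}:  v_{1} + v_{7} = v_{8} ; sig = ⟨2 | 1⟩
  P={2,6}:  v_{2} + v_{6} = v_{8} ; sig = ⟨2 | 1⟩
  P={2,8}:  v_{2} + v_{8} = v_{1} ; sig = ⟨2 | 1⟩
  P={5,8}:  v_{5} + v_{8} = v_{2} ; sig = ⟨2 | 1⟩
  P={7,8}:  v_{7} + v_{8} = v_{6} ; sig = ⟨2 | 1⟩
  P={0,3}:  v_{0} + v_{3} = v_{2} + v_{5} ; sig = ⟨2 | 1 1⟩
  P={0,6}:  v_{0} + v_{6} = v_{2} + v_{4} ; sig = ⟨2 | 1 1⟩
  P={0,7}:  v_{0} + v_{7} = v_{4} + v_{5} ; sig = ⟨2 | 1 1⟩
  P={3,9}:  v_{3} + v_{9} = v_{1} + v_{8} ; sig = ⟨2 | 1 1⟩
  P={5,9}:  v_{5} + v_{9} = v_{1} + v_{2} + v_{4} ; sig = ⟨2 | 1 1 1⟩
  P={0,8}:  v_{0} + v_{8} = 2·v_{2} + v_{4} ; sig = ⟨2 | 1 2⟩
  P={2,9}:  v_{2} + v_{9} = 2·v_{1} + v_{4} ; sig = ⟨2 | 1 2⟩
  P={7,9}:  v_{7} + v_{9} = v_{4} + 2·v_{8} ; sig = ⟨2 | 1 2⟩
  P={0,9}:  v_{0} + v_{9} = v_{1} + 2·v_{2} + 2·v_{4} ; sig = ⟨2 | 1 2 2⟩
  P={0,1}:  v_{0} + v_{1} = 3·v_{2} + v_{4} ; sig = ⟨2 | 1 3⟩
  P={6,9}:  v_{6} + v_{9} = v_{4} + 3·v_{8} ; sig = ⟨2 | 1 3⟩
  P={1,5}:  v_{1} + v_{5} = 2·v_{2} ; sig = ⟨2 | 2⟩
  P={1,6}:  v_{1} + v_{6} = 2·v_{8} ; sig = ⟨2 | 2⟩
  P={1,4,8}:  v_{1} + v_{4} + v_{8} = v_{9} ; sig = ⟨3 | 1⟩
  P={2,4,5}:  v_{2} + v_{4} + v_{5} = v_{0} ; sig = ⟨3 | 1⟩

Signatures (|P|; sorted positive RHS coefficients), sorted:
    ⟨2 | 0⟩
    ⟨2 | 0⟩
    ⟨2 | 0⟩
    ⟨2 | 1⟩
    ⟨2 | 1⟩
    ⟨2 | 1⟩
    ⟨2 | 1⟩
    ⟨2 | 1⟩
    ⟨2 | 1 1⟩
    ⟨2 | 1 1⟩
    ⟨2 | 1 1⟩
    ⟨2 | 1 1⟩
    ⟨2 | 1 1 1⟩
    ⟨2 | 1 2⟩
    ⟨2 | 1 2⟩
    ⟨2 | 1 2⟩
    ⟨2 | 1 2 2⟩
    ⟨2 | 1 3⟩
    ⟨2 | 1 3⟩
    ⟨2 | 2⟩
    ⟨2 | 2⟩
    ⟨3 | 1⟩
    ⟨3 | 1⟩


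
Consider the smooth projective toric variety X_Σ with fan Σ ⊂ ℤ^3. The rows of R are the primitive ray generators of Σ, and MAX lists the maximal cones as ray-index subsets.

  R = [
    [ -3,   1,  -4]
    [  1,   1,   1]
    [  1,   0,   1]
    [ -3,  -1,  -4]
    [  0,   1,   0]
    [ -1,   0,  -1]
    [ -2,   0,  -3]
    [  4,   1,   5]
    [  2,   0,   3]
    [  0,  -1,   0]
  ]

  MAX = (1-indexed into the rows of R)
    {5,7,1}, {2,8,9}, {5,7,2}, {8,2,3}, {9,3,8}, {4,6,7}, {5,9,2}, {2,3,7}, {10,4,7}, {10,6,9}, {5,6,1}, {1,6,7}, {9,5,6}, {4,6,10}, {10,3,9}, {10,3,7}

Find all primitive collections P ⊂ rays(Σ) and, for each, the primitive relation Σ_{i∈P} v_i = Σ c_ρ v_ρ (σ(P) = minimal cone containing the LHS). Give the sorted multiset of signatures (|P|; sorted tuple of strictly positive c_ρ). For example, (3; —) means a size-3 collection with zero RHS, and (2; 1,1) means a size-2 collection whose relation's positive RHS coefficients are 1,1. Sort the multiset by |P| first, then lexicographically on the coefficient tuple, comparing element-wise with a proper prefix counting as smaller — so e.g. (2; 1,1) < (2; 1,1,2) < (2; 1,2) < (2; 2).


|primitive collections| = 24. Relations:

  {3,6}:  v_{3} + v_{6} = 0  →  sig = (2; —)
  {5,10}:  v_{5} + v_{10} = 0  →  sig = (2; —)
  {7,9}:  v_{7} + v_{9} = 0  →  sig = (2; —)
  {2,4}:  v_{2} + v_{4} = v_{7}  →  sig = (2; 1)
  {2,6}:  v_{2} + v_{6} = v_{5}  →  sig = (2; 1)
  {2,10}:  v_{2} + v_{10} = v_{3}  →  sig = (2; 1)
  {3,5}:  v_{3} + v_{5} = v_{2}  →  sig = (2; 1)
  {4,8}:  v_{4} + v_{8} = v_{3}  →  sig = (2; 1)
  {1,3}:  v_{1} + v_{3} = v_{5} + v_{7}  →  sig = (2; 1,1)
  {1,8}:  v_{1} + v_{8} = v_{2} + v_{5}  →  sig = (2; 1,1)
  {1,9}:  v_{1} + v_{9} = v_{5} + v_{6}  →  sig = (2; 1,1)
  {1,10}:  v_{1} + v_{10} = v_{6} + v_{7}  →  sig = (2; 1,1)
  {3,4}:  v_{3} + v_{4} = v_{7} + v_{10}  →  sig = (2; 1,1)
  {4,5}:  v_{4} + v_{5} = v_{6} + v_{7}  →  sig = (2; 1,1)
  {4,9}:  v_{4} + v_{9} = v_{6} + v_{10}  →  sig = (2; 1,1)
  {6,8}:  v_{6} + v_{8} = v_{2} + v_{9}  →  sig = (2; 1,1)
  {7,8}:  v_{7} + v_{8} = v_{2} + v_{3}  →  sig = (2; 1,1)
  {1,2}:  v_{1} + v_{2} = 2·v_{5} + v_{7}  →  sig = (2; 1,2)
  {5,8}:  v_{5} + v_{8} = 2·v_{2} + v_{9}  →  sig = (2; 1,2)
  {8,10}:  v_{8} + v_{10} = 2·v_{3} + v_{9}  →  sig = (2; 1,2)
  {1,4}:  v_{1} + v_{4} = 2·v_{6} + 2·v_{7}  →  sig = (2; 2,2)
  {2,3,9}:  v_{2} + v_{3} + v_{9} = v_{8}  →  sig = (3; 1)
  {5,6,7}:  v_{5} + v_{6} + v_{7} = v_{1}  →  sig = (3; 1)
  {6,7,10}:  v_{6} + v_{7} + v_{10} = v_{4}  →  sig = (3; 1)

so the primitive-relation signature multiset is
[(2; —), (2; —), (2; —), (2; 1), (2; 1), (2; 1), (2; 1), (2; 1), (2; 1,1), (2; 1,1), (2; 1,1), (2; 1,1), (2; 1,1), (2; 1,1), (2; 1,1), (2; 1,1), (2; 1,1), (2; 1,2), (2; 1,2), (2; 1,2), (2; 2,2), (3; 1), (3; 1), (3; 1)]


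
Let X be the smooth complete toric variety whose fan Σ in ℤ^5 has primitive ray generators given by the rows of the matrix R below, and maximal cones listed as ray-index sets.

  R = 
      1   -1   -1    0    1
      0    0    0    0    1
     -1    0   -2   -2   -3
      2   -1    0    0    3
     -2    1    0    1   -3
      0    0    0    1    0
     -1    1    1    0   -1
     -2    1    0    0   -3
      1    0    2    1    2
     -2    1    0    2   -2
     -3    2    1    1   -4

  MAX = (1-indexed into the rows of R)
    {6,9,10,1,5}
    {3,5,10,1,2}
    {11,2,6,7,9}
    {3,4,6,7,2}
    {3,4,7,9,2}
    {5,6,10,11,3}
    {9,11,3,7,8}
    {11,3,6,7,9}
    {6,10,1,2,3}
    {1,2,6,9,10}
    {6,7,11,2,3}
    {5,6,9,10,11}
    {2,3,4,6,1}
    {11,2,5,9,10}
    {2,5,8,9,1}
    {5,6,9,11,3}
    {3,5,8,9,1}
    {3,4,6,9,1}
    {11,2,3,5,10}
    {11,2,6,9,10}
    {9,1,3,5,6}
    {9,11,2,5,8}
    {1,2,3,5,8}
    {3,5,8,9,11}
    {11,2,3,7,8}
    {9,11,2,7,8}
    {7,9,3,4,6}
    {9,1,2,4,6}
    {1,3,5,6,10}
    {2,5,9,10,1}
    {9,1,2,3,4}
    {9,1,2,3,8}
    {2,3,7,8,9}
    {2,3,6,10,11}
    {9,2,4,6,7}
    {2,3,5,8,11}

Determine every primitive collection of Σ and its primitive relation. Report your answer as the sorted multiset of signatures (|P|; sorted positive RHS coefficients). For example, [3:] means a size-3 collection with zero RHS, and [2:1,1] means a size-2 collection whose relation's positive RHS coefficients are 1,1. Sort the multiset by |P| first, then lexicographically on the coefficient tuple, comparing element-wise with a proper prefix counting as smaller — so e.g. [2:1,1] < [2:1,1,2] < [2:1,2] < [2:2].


Δ(Σ) — 11 vertices, 15 min non-faces:

  P = {1,7}:  v_{1} + v_{7} = 0  ⟹  sig = [2:]
  P = {4,8}:  v_{4} + v_{8} = 0  ⟹  sig = [2:]
  P = {1,11}:  v_{1} + v_{11} = v_{5}  ⟹  sig = [2:1]
  P = {4,5}:  v_{4} + v_{5} = v_{6}  ⟹  sig = [2:1]
  P = {5,7}:  v_{5} + v_{7} = v_{11}  ⟹  sig = [2:1]
  P = {6,8}:  v_{6} + v_{8} = v_{5}  ⟹  sig = [2:1]
  P = {4,11}:  v_{4} + v_{11} = v_{6} + v_{7}  ⟹  sig = [2:1,1]
  P = {7,10}:  v_{7} + v_{10} = v_{2} + v_{6} + v_{11}  ⟹  sig = [2:1,1,1]
  P = {4,10}:  v_{4} + v_{10} = v_{2} + 2·v_{6}  ⟹  sig = [2:1,2]
  P = {8,10}:  v_{8} + v_{10} = v_{2} + 2·v_{5}  ⟹  sig = [2:1,2]
  P = {2,5,6}:  v_{2} + v_{5} + v_{6} = v_{10}  ⟹  sig = [3:1]
  P = {3,9,10}:  v_{3} + v_{9} + v_{10} = v_{5}  ⟹  sig = [3:1]
  P = {2,3,6,9}:  v_{2} + v_{3} + v_{6} + v_{9} = 0  ⟹  sig = [4:]
  P = {2,3,5,9}:  v_{2} + v_{3} + v_{5} + v_{9} = v_{8}  ⟹  sig = [4:1]
  P = {2,3,9,11}:  v_{2} + v_{3} + v_{9} + v_{11} = v_{7} + v_{8}  ⟹  sig = [4:1,1]

Sorted signature multiset PRS(X):
{ [2:] ×2,  [2:1] ×4,  [2:1,1],  [2:1,1,1],  [2:1,2] ×2,  [3:1] ×2,  [4:],  [4:1],  [4:1,1] }


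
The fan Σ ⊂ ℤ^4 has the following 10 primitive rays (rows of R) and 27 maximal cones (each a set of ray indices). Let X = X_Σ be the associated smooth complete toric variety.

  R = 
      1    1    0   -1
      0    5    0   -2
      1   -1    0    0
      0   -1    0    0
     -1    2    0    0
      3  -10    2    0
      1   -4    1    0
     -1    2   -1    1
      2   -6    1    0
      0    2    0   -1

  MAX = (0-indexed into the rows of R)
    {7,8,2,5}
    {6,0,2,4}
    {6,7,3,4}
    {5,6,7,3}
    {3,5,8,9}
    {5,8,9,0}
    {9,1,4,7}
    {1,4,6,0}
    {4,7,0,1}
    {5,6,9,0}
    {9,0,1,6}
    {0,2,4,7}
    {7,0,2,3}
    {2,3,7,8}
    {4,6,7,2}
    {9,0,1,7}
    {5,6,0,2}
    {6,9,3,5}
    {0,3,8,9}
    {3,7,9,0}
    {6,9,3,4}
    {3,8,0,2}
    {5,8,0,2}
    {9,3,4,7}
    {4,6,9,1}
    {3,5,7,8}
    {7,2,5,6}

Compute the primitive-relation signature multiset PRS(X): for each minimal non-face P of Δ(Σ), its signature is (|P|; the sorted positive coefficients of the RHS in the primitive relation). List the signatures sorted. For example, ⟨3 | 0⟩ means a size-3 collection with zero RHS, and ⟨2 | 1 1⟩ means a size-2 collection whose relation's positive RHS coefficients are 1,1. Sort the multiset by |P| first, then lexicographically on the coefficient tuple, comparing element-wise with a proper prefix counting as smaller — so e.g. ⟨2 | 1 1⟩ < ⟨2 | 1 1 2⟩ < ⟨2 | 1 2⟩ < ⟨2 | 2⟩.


Minimal non-faces — 22 found among 10 rays, 27 max cones:

  P = {2,9}:  v_{2} + v_{9} = v_{0}  ⟹  sig = ⟨2 | 1⟩
  P = {4,8}:  v_{4} + v_{8} = v_{6}  ⟹  sig = ⟨2 | 1⟩
  P = {6,8}:  v_{6} + v_{8} = v_{5}  ⟹  sig = ⟨2 | 1⟩
  P = {1,8}:  v_{1} + v_{8} = v_{0} + v_{6} + v_{9}  ⟹  sig = ⟨2 | 1 1 1⟩
  P = {1,5}:  v_{1} + v_{5} = v_{0} + 2·v_{6} + v_{9}  ⟹  sig = ⟨2 | 1 1 2⟩
  P = {1,2}:  v_{1} + v_{2} = 2·v_{0} + v_{4}  ⟹  sig = ⟨2 | 1 2⟩
  P = {1,3}:  v_{1} + v_{3} = 2·v_{9}  ⟹  sig = ⟨2 | 2⟩
  P = {4,5}:  v_{4} + v_{5} = 2·v_{6}  ⟹  sig = ⟨2 | 2⟩
  P = {2,3,4}:  v_{2} + v_{3} + v_{4} = 0  ⟹  sig = ⟨3 | 0⟩
  P = {6,7,9}:  v_{6} + v_{7} + v_{9} = 0  ⟹  sig = ⟨3 | 0⟩
  P = {0,3,4}:  v_{0} + v_{3} + v_{4} = v_{9}  ⟹  sig = ⟨3 | 1⟩
  P = {0,4,9}:  v_{0} + v_{4} + v_{9} = v_{1}  ⟹  sig = ⟨3 | 1⟩
  P = {0,6,7}:  v_{0} + v_{6} + v_{7} = v_{2}  ⟹  sig = ⟨3 | 1⟩
  P = {2,3,6}:  v_{2} + v_{3} + v_{6} = v_{8}  ⟹  sig = ⟨3 | 1⟩
  P = {5,7,9}:  v_{5} + v_{7} + v_{9} = v_{8}  ⟹  sig = ⟨3 | 1⟩
  P = {0,3,6}:  v_{0} + v_{3} + v_{6} = v_{8} + v_{9}  ⟹  sig = ⟨3 | 1 1⟩
  P = {0,5,7}:  v_{0} + v_{5} + v_{7} = v_{2} + v_{8}  ⟹  sig = ⟨3 | 1 1⟩
  P = {1,6,7}:  v_{1} + v_{6} + v_{7} = v_{0} + v_{4}  ⟹  sig = ⟨3 | 1 1⟩
  P = {7,8,9}:  v_{7} + v_{8} + v_{9} = v_{2} + v_{3}  ⟹  sig = ⟨3 | 1 1⟩
  P = {0,3,5}:  v_{0} + v_{3} + v_{5} = 2·v_{8} + v_{9}  ⟹  sig = ⟨3 | 1 2⟩
  P = {0,7,8}:  v_{0} + v_{7} + v_{8} = 2·v_{2} + v_{3}  ⟹  sig = ⟨3 | 1 2⟩
  P = {2,3,5}:  v_{2} + v_{3} + v_{5} = 2·v_{8}  ⟹  sig = ⟨3 | 2⟩

so the primitive-relation signature multiset is
    |P|=2: 8 collections, coeffs (1), (1), (1), (1,1,1), (1,1,2), (1,2), (2), (2)
    |P|=3: 14 collections, coeffs (), (), (1), (1), (1), (1), (1), (1,1), (1,1), (1,1), (1,1), (1,2), (1,2), (2)


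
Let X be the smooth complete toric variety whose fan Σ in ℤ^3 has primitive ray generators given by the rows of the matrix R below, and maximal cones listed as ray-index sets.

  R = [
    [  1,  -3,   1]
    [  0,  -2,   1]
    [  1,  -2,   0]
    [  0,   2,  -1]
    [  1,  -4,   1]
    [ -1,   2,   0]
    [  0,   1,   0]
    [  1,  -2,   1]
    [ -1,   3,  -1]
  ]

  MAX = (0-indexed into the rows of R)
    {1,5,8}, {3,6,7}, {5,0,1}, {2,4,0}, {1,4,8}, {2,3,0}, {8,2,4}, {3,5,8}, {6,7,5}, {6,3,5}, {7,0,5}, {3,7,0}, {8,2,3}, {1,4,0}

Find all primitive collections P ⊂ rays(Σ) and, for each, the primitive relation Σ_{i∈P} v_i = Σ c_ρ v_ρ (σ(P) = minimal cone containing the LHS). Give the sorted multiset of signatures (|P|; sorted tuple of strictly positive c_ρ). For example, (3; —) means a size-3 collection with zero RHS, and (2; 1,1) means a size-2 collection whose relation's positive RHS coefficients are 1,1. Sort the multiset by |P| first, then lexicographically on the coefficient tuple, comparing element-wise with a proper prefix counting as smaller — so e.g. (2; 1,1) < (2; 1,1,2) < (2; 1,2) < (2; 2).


17 minimal non-faces of Δ(Σ) (on 9 rays):

  {0,8}:  v_{0} + v_{8} = 0 — sig = (2; —)
  {1,3}:  v_{1} + v_{3} = 0 — sig = (2; —)
  {2,5}:  v_{2} + v_{5} = 0 — sig = (2; —)
  {0,6}:  v_{0} + v_{6} = v_{7} — sig = (2; 1)
  {1,2}:  v_{1} + v_{2} = v_{4} — sig = (2; 1)
  {3,4}:  v_{3} + v_{4} = v_{2} — sig = (2; 1)
  {4,5}:  v_{4} + v_{5} = v_{1} — sig = (2; 1)
  {4,6}:  v_{4} + v_{6} = v_{0} — sig = (2; 1)
  {7,8}:  v_{7} + v_{8} = v_{6} — sig = (2; 1)
  {1,6}:  v_{1} + v_{6} = v_{0} + v_{5} — sig = (2; 1,1)
  {2,6}:  v_{2} + v_{6} = v_{0} + v_{3} — sig = (2; 1,1)
  {6,8}:  v_{6} + v_{8} = v_{3} + v_{5} — sig = (2; 1,1)
  {1,7}:  v_{1} + v_{7} = 2·v_{0} + v_{5} — sig = (2; 1,2)
  {2,7}:  v_{2} + v_{7} = 2·v_{0} + v_{3} — sig = (2; 1,2)
  {4,7}:  v_{4} + v_{7} = 2·v_{0} — sig = (2; 2)
  {0,3,5}:  v_{0} + v_{3} + v_{5} = v_{6} — sig = (3; 1)
  {3,5,7}:  v_{3} + v_{5} + v_{7} = 2·v_{6} — sig = (3; 2)

so the primitive-relation signature multiset is
    |P|=2: 15 collections, coeffs (), (), (), (1), (1), (1), (1), (1), (1), (1,1), (1,1), (1,1), (1,2), (1,2), (2)
    |P|=3: 2 collections, coeffs (1), (2)


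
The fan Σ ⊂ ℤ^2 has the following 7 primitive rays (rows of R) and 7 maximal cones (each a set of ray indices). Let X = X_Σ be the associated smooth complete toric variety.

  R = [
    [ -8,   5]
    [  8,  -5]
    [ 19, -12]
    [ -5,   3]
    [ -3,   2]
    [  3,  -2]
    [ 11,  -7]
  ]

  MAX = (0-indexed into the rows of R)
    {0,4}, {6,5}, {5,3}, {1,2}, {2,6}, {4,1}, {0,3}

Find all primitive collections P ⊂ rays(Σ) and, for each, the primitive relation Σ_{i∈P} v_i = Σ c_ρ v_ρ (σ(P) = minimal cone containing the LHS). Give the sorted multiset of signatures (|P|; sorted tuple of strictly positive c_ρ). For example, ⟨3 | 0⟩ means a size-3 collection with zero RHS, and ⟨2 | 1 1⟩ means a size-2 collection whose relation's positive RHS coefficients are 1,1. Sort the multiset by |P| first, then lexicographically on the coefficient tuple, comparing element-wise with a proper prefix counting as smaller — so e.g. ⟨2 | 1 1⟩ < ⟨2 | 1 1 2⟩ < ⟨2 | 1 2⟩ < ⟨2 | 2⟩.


14 collections generate NE(X_Σ); each relation:

  P={0,1}:  v_{0} + v_{1} = 0  so sig = ⟨2 | 0⟩
  P={4,5}:  v_{4} + v_{5} = 0  so sig = ⟨2 | 0⟩
  P={0,2}:  v_{0} + v_{2} = v_{6}  so sig = ⟨2 | 1⟩
  P={0,5}:  v_{0} + v_{5} = v_{3}  so sig = ⟨2 | 1⟩
  P={0,6}:  v_{0} + v_{6} = v_{5}  so sig = ⟨2 | 1⟩
  P={1,3}:  v_{1} + v_{3} = v_{5}  so sig = ⟨2 | 1⟩
  P={1,5}:  v_{1} + v_{5} = v_{6}  so sig = ⟨2 | 1⟩
  P={1,6}:  v_{1} + v_{6} = v_{2}  so sig = ⟨2 | 1⟩
  P={3,4}:  v_{3} + v_{4} = v_{0}  so sig = ⟨2 | 1⟩
  P={4,6}:  v_{4} + v_{6} = v_{1}  so sig = ⟨2 | 1⟩
  P={2,3}:  v_{2} + v_{3} = v_{5} + v_{6}  so sig = ⟨2 | 1 1⟩
  P={2,4}:  v_{2} + v_{4} = 2·v_{1}  so sig = ⟨2 | 2⟩
  P={2,5}:  v_{2} + v_{5} = 2·v_{6}  so sig = ⟨2 | 2⟩
  P={3,6}:  v_{3} + v_{6} = 2·v_{5}  so sig = ⟨2 | 2⟩

Hence PRS(X_Σ) =
[⟨2 | 0⟩, ⟨2 | 0⟩, ⟨2 | 1⟩, ⟨2 | 1⟩, ⟨2 | 1⟩, ⟨2 | 1⟩, ⟨2 | 1⟩, ⟨2 | 1⟩, ⟨2 | 1⟩, ⟨2 | 1⟩, ⟨2 | 1 1⟩, ⟨2 | 2⟩, ⟨2 | 2⟩, ⟨2 | 2⟩]


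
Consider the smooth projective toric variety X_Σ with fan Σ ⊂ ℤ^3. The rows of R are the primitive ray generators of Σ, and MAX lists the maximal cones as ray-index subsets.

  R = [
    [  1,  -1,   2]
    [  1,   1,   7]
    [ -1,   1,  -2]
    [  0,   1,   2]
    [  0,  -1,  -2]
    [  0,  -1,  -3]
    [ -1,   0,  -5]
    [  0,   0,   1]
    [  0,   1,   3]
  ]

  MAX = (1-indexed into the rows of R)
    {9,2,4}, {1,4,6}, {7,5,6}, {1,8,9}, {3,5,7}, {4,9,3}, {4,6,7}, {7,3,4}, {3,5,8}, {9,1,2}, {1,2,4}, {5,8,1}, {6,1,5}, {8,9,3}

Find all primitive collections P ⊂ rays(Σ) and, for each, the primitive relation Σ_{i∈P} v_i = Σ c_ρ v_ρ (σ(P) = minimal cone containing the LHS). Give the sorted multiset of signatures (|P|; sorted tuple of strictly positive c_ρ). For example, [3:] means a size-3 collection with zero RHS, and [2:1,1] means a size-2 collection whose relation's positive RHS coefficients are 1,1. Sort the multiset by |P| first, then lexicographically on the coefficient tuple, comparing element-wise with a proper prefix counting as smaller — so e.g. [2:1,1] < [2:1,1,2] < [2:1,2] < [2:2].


The 16 primitive collections of Σ (r=9, n=3):

  P = {1,3}:  v_{1} + v_{3} = 0 — sig = [2:]
  P = {4,5}:  v_{4} + v_{5} = 0 — sig = [2:]
  P = {6,9}:  v_{6} + v_{9} = 0 — sig = [2:]
  P = {1,7}:  v_{1} + v_{7} = v_{6} — sig = [2:1]
  P = {2,7}:  v_{2} + v_{7} = v_{4} — sig = [2:1]
  P = {3,6}:  v_{3} + v_{6} = v_{7} — sig = [2:1]
  P = {4,8}:  v_{4} + v_{8} = v_{9} — sig = [2:1]
  P = {5,9}:  v_{5} + v_{9} = v_{8} — sig = [2:1]
  P = {6,8}:  v_{6} + v_{8} = v_{5} — sig = [2:1]
  P = {7,9}:  v_{7} + v_{9} = v_{3} — sig = [2:1]
  P = {2,3}:  v_{2} + v_{3} = v_{4} + v_{9} — sig = [2:1,1]
  P = {2,5}:  v_{2} + v_{5} = v_{1} + v_{9} — sig = [2:1,1]
  P = {2,6}:  v_{2} + v_{6} = v_{1} + v_{4} — sig = [2:1,1]
  P = {7,8}:  v_{7} + v_{8} = v_{3} + v_{5} — sig = [2:1,1]
  P = {2,8}:  v_{2} + v_{8} = v_{1} + 2·v_{9} — sig = [2:1,2]
  P = {1,4,9}:  v_{1} + v_{4} + v_{9} = v_{2} — sig = [3:1]

Sorted signature multiset PRS(X):
[[2:], [2:], [2:], [2:1], [2:1], [2:1], [2:1], [2:1], [2:1], [2:1], [2:1,1], [2:1,1], [2:1,1], [2:1,1], [2:1,2], [3:1]]


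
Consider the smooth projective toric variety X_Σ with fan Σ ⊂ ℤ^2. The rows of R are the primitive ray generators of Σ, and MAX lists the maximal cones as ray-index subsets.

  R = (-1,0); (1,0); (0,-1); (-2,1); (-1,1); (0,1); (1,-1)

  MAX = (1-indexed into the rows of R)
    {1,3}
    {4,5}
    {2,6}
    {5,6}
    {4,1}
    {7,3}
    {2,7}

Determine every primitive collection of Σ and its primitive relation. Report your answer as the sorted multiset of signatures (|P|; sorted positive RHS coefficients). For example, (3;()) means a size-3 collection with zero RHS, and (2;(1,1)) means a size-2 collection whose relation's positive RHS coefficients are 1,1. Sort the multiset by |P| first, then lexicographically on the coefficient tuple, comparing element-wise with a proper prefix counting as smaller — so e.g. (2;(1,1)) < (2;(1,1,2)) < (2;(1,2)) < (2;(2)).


Σ has 14 primitive collections:

  • {1,2}:  v_{1} + v_{2} = 0 ; sig = (2;())
  • {3,6}:  v_{3} + v_{6} = 0 ; sig = (2;())
  • {5,7}:  v_{5} + v_{7} = 0 ; sig = (2;())
  • {1,5}:  v_{1} + v_{5} = v_{4} ; sig = (2;(1))
  • {1,6}:  v_{1} + v_{6} = v_{5} ; sig = (2;(1))
  • {1,7}:  v_{1} + v_{7} = v_{3} ; sig = (2;(1))
  • {2,3}:  v_{2} + v_{3} = v_{7} ; sig = (2;(1))
  • {2,4}:  v_{2} + v_{4} = v_{5} ; sig = (2;(1))
  • {2,5}:  v_{2} + v_{5} = v_{6} ; sig = (2;(1))
  • {3,5}:  v_{3} + v_{5} = v_{1} ; sig = (2;(1))
  • {4,7}:  v_{4} + v_{7} = v_{1} ; sig = (2;(1))
  • {6,7}:  v_{6} + v_{7} = v_{2} ; sig = (2;(1))
  • {3,4}:  v_{3} + v_{4} = 2·v_{1} ; sig = (2;(2))
  • {4,6}:  v_{4} + v_{6} = 2·v_{5} ; sig = (2;(2))

Signatures (|P|; sorted positive RHS coefficients), sorted:
    (2;())
    (2;())
    (2;())
    (2;(1))
    (2;(1))
    (2;(1))
    (2;(1))
    (2;(1))
    (2;(1))
    (2;(1))
    (2;(1))
    (2;(1))
    (2;(2))
    (2;(2))


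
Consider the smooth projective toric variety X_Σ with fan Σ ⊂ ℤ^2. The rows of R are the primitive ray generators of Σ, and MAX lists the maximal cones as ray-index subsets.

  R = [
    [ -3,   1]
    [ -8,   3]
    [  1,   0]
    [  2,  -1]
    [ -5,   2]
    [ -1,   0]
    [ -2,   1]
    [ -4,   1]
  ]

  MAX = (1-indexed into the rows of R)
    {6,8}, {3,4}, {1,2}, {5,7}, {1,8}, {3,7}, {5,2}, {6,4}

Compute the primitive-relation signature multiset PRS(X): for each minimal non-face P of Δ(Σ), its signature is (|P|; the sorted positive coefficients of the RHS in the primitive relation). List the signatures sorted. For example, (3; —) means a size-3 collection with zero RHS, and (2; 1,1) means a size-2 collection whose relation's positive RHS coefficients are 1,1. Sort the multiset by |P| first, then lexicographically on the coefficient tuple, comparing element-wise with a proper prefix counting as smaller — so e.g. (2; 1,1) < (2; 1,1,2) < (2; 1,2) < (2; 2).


Δ(Σ) — 8 vertices, 20 min non-faces:

  • {3,6}:  v_{3} + v_{6} = 0  so sig = (2; —)
  • {4,7}:  v_{4} + v_{7} = 0  so sig = (2; —)
  • {1,3}:  v_{1} + v_{3} = v_{7}  so sig = (2; 1)
  • {1,4}:  v_{1} + v_{4} = v_{6}  so sig = (2; 1)
  • {1,5}:  v_{1} + v_{5} = v_{2}  so sig = (2; 1)
  • {1,6}:  v_{1} + v_{6} = v_{8}  so sig = (2; 1)
  • {1,7}:  v_{1} + v_{7} = v_{5}  so sig = (2; 1)
  • {3,8}:  v_{3} + v_{8} = v_{1}  so sig = (2; 1)
  • {4,5}:  v_{4} + v_{5} = v_{1}  so sig = (2; 1)
  • {6,7}:  v_{6} + v_{7} = v_{1}  so sig = (2; 1)
  • {2,3}:  v_{2} + v_{3} = v_{5} + v_{7}  so sig = (2; 1,1)
  • {2,4}:  v_{2} + v_{4} = 2·v_{1}  so sig = (2; 2)
  • {2,7}:  v_{2} + v_{7} = 2·v_{5}  so sig = (2; 2)
  • {3,5}:  v_{3} + v_{5} = 2·v_{7}  so sig = (2; 2)
  • {4,8}:  v_{4} + v_{8} = 2·v_{6}  so sig = (2; 2)
  • {5,6}:  v_{5} + v_{6} = 2·v_{1}  so sig = (2; 2)
  • {7,8}:  v_{7} + v_{8} = 2·v_{1}  so sig = (2; 2)
  • {2,6}:  v_{2} + v_{6} = 3·v_{1}  so sig = (2; 3)
  • {5,8}:  v_{5} + v_{8} = 3·v_{1}  so sig = (2; 3)
  • {2,8}:  v_{2} + v_{8} = 4·v_{1}  so sig = (2; 4)

Sorted signature multiset PRS(X):
    |P|=2: 20 collections, coeffs (), (), (1), (1), (1), (1), (1), (1), (1), (1), (1,1), (2), (2), (2), (2), (2), (2), (3), (3), (4)


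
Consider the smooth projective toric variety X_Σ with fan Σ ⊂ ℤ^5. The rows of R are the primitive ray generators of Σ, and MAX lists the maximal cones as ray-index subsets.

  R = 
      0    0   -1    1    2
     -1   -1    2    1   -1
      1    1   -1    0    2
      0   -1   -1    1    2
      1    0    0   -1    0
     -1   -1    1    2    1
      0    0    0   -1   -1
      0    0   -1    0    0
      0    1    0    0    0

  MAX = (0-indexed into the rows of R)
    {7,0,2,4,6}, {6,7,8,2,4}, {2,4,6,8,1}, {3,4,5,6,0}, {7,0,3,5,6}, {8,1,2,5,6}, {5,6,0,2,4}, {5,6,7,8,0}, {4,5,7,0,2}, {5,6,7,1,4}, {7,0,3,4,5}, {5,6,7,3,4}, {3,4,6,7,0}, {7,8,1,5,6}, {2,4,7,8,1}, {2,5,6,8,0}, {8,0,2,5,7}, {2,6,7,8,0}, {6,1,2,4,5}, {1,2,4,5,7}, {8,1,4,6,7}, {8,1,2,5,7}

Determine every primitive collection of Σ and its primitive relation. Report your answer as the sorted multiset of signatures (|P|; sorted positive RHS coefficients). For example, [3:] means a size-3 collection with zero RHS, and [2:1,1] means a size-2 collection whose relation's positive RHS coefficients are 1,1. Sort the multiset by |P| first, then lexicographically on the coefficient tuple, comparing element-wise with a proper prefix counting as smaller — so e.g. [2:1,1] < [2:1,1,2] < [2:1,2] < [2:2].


The 9 primitive collections of Σ (r=9, n=5):

  {0,1}:  v_{0} + v_{1} = v_{5}  →  sig = [2:1]
  {3,8}:  v_{3} + v_{8} = v_{0}  →  sig = [2:1]
  {1,3}:  v_{1} + v_{3} = v_{4} + 2·v_{5} + v_{6} + v_{7}  →  sig = [2:1,1,1,2]
  {2,3}:  v_{2} + v_{3} = 2·v_{0} + v_{4}  →  sig = [2:1,2]
  {0,4,8}:  v_{0} + v_{4} + v_{8} = v_{2}  →  sig = [3:1]
  {4,5,8}:  v_{4} + v_{5} + v_{8} = v_{1} + v_{2}  →  sig = [3:1,1]
  {1,2,6,7}:  v_{1} + v_{2} + v_{6} + v_{7} = 0  →  sig = [4:]
  {2,5,6,7}:  v_{2} + v_{5} + v_{6} + v_{7} = v_{0}  →  sig = [4:1]
  {0,4,5,6,7}:  v_{0} + v_{4} + v_{5} + v_{6} + v_{7} = v_{3}  →  sig = [5:1]

so the primitive-relation signature multiset is
    [2:1]
    [2:1]
    [2:1,1,1,2]
    [2:1,2]
    [3:1]
    [3:1,1]
    [4:]
    [4:1]
    [5:1]


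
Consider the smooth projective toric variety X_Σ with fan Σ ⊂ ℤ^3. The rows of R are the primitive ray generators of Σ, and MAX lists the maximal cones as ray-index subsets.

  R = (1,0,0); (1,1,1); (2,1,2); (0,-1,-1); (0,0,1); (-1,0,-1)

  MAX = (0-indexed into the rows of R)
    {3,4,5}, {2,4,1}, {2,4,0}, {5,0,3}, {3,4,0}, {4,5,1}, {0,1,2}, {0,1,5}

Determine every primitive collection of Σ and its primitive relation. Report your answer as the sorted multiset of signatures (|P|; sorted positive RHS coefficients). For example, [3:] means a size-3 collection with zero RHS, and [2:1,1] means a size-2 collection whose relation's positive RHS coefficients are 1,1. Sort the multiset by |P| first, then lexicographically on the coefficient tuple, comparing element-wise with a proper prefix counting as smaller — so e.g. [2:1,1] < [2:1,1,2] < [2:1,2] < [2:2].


|primitive collections| = 5. Relations:

  • {1,3}:  v_{1} + v_{3} = v_{0}  so sig = [2:1]
  • {2,5}:  v_{2} + v_{5} = v_{1}  so sig = [2:1]
  • {2,3}:  v_{2} + v_{3} = 2·v_{0} + v_{4}  so sig = [2:1,2]
  • {0,4,5}:  v_{0} + v_{4} + v_{5} = 0  so sig = [3:]
  • {0,1,4}:  v_{0} + v_{1} + v_{4} = v_{2}  so sig = [3:1]

so the primitive-relation signature multiset is
    [2:1]
    [2:1]
    [2:1,2]
    [3:]
    [3:1]


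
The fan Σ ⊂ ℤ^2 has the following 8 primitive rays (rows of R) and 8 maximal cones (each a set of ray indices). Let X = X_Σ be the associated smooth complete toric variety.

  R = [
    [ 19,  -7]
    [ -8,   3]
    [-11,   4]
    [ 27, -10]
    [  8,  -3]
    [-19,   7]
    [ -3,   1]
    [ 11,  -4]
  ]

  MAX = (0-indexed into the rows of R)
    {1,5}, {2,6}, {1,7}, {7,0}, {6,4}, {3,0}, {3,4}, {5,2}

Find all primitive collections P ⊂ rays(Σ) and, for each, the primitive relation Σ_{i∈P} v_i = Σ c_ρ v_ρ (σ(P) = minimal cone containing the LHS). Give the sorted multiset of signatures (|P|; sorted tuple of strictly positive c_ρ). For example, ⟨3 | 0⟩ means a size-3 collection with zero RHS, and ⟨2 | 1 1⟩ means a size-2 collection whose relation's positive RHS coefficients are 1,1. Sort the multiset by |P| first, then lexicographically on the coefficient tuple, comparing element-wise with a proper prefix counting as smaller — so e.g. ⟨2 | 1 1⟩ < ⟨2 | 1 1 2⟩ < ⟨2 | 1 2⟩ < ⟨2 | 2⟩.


20 collections generate NE(X_Σ); each relation:

  {0,5}:  v_{0} + v_{5} = 0 — sig = ⟨2 | 0⟩
  {1,4}:  v_{1} + v_{4} = 0 — sig = ⟨2 | 0⟩
  {2,7}:  v_{2} + v_{7} = 0 — sig = ⟨2 | 0⟩
  {0,1}:  v_{0} + v_{1} = v_{7} — sig = ⟨2 | 1⟩
  {0,2}:  v_{0} + v_{2} = v_{4} — sig = ⟨2 | 1⟩
  {0,4}:  v_{0} + v_{4} = v_{3} — sig = ⟨2 | 1⟩
  {1,2}:  v_{1} + v_{2} = v_{5} — sig = ⟨2 | 1⟩
  {1,3}:  v_{1} + v_{3} = v_{0} — sig = ⟨2 | 1⟩
  {1,6}:  v_{1} + v_{6} = v_{2} — sig = ⟨2 | 1⟩
  {2,4}:  v_{2} + v_{4} = v_{6} — sig = ⟨2 | 1⟩
  {3,5}:  v_{3} + v_{5} = v_{4} — sig = ⟨2 | 1⟩
  {4,5}:  v_{4} + v_{5} = v_{2} — sig = ⟨2 | 1⟩
  {4,7}:  v_{4} + v_{7} = v_{0} — sig = ⟨2 | 1⟩
  {5,7}:  v_{5} + v_{7} = v_{1} — sig = ⟨2 | 1⟩
  {6,7}:  v_{6} + v_{7} = v_{4} — sig = ⟨2 | 1⟩
  {0,6}:  v_{0} + v_{6} = 2·v_{4} — sig = ⟨2 | 2⟩
  {2,3}:  v_{2} + v_{3} = 2·v_{4} — sig = ⟨2 | 2⟩
  {3,7}:  v_{3} + v_{7} = 2·v_{0} — sig = ⟨2 | 2⟩
  {5,6}:  v_{5} + v_{6} = 2·v_{2} — sig = ⟨2 | 2⟩
  {3,6}:  v_{3} + v_{6} = 3·v_{4} — sig = ⟨2 | 3⟩

Hence PRS(X_Σ) =
{ ⟨2 | 0⟩ ×3,  ⟨2 | 1⟩ ×12,  ⟨2 | 2⟩ ×4,  ⟨2 | 3⟩ }


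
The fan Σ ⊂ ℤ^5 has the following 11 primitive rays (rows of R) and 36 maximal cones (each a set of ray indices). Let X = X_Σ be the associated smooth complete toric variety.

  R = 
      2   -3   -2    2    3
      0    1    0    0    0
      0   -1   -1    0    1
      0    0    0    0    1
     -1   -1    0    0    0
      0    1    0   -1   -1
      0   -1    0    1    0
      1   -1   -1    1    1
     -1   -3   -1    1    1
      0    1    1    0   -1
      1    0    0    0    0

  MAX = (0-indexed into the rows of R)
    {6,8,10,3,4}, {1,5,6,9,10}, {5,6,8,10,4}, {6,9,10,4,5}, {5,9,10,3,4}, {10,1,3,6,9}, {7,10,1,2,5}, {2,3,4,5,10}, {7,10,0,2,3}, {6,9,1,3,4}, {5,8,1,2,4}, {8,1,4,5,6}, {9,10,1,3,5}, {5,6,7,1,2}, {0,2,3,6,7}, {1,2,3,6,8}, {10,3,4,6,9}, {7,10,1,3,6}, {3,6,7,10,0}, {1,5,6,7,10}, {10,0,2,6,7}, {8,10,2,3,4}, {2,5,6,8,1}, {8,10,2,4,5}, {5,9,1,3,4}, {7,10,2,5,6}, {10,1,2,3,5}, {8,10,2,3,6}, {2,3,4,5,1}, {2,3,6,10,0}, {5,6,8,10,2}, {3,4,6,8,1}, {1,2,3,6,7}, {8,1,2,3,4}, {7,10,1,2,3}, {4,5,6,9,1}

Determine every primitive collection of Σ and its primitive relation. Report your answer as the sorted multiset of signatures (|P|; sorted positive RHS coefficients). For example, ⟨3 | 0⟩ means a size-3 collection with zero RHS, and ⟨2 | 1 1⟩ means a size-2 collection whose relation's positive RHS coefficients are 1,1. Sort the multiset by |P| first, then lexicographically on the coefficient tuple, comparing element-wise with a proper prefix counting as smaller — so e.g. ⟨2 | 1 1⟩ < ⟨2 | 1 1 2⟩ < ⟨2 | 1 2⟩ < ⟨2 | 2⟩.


Minimal non-faces — 18 found among 11 rays, 36 max cones:

  P={2,9}:  v_{2} + v_{9} = 0  →  sig = ⟨2 | 0⟩
  P={4,7}:  v_{4} + v_{7} = v_{2} + v_{6}  →  sig = ⟨2 | 1 1⟩
  P={8,9}:  v_{8} + v_{9} = v_{4} + v_{6}  →  sig = ⟨2 | 1 1⟩
  P={0,5}:  v_{0} + v_{5} = v_{2} + v_{7} + v_{10}  →  sig = ⟨2 | 1 1 1⟩
  P={7,9}:  v_{7} + v_{9} = v_{1} + v_{6} + v_{10}  →  sig = ⟨2 | 1 1 1⟩
  P={0,9}:  v_{0} + v_{9} = v_{3} + v_{6} + v_{7} + v_{10}  →  sig = ⟨2 | 1 1 1 1⟩
  P={0,4}:  v_{0} + v_{4} = 2·v_{2} + v_{3} + 2·v_{6} + v_{10}  →  sig = ⟨2 | 1 1 2 2⟩
  P={0,8}:  v_{0} + v_{8} = 3·v_{2} + v_{3} + 3·v_{6} + v_{10}  →  sig = ⟨2 | 1 1 3 3⟩
  P={0,1}:  v_{0} + v_{1} = v_{3} + 2·v_{7}  →  sig = ⟨2 | 1 2⟩
  P={7,8}:  v_{7} + v_{8} = 2·v_{2} + 2·v_{6}  →  sig = ⟨2 | 2 2⟩
  P={1,4,10}:  v_{1} + v_{4} + v_{10} = 0  →  sig = ⟨3 | 0⟩
  P={3,5,6}:  v_{3} + v_{5} + v_{6} = 0  →  sig = ⟨3 | 0⟩
  P={2,4,6}:  v_{2} + v_{4} + v_{6} = v_{8}  →  sig = ⟨3 | 1⟩
  P={1,8,10}:  v_{1} + v_{8} + v_{10} = v_{2} + v_{6}  →  sig = ⟨3 | 1 1⟩
  P={3,5,8}:  v_{3} + v_{5} + v_{8} = v_{2} + v_{4}  →  sig = ⟨3 | 1 1⟩
  P={3,5,7}:  v_{3} + v_{5} + v_{7} = v_{1} + v_{2} + v_{10}  →  sig = ⟨3 | 1 1 1⟩
  P={1,2,6,10}:  v_{1} + v_{2} + v_{6} + v_{10} = v_{7}  →  sig = ⟨4 | 1⟩
  P={2,3,6,7,10}:  v_{2} + v_{3} + v_{6} + v_{7} + v_{10} = v_{0}  →  sig = ⟨5 | 1⟩

Sorted signature multiset PRS(X):
    |P|=2: 10 collections, coeffs (), (1,1), (1,1), (1,1,1), (1,1,1), (1,1,1,1), (1,1,2,2), (1,1,3,3), (1,2), (2,2)
    |P|=3: 6 collections, coeffs (), (), (1), (1,1), (1,1), (1,1,1)
    |P|=4: 1 collection, coeffs (1)
    |P|=5: 1 collection, coeffs (1)


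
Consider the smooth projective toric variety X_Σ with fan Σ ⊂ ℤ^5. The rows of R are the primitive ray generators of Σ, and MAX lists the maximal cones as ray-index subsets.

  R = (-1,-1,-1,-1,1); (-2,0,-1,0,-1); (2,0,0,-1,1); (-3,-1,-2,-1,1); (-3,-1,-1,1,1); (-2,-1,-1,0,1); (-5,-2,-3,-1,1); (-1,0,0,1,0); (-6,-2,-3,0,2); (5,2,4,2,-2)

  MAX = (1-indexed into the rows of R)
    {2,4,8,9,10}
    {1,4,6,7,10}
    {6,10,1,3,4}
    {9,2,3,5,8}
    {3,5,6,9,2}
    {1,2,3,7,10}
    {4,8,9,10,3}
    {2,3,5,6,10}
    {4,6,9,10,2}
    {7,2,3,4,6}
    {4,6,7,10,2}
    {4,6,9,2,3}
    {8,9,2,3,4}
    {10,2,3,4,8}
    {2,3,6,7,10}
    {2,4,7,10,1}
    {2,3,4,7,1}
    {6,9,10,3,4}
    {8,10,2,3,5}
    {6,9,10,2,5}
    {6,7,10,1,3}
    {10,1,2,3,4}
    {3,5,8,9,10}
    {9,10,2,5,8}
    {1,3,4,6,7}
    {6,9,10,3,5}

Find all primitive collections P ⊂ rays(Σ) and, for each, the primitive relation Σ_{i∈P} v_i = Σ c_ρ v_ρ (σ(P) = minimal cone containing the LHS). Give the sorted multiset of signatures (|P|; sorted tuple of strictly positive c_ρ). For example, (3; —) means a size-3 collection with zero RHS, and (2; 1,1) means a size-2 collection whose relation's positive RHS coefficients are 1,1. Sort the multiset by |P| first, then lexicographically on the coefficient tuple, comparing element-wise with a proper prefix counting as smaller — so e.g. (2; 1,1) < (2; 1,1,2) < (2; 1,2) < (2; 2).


Σ has 12 primitive collections:

  P = {1,8}:  v_{1} + v_{8} = v_{6}  so sig = (2; 1)
  P = {4,5}:  v_{4} + v_{5} = v_{9}  so sig = (2; 1)
  P = {6,8}:  v_{6} + v_{8} = v_{5}  so sig = (2; 1)
  P = {7,9}:  v_{7} + v_{9} = v_{2} + v_{4} + 3·v_{6}  so sig = (2; 1,1,3)
  P = {1,9}:  v_{1} + v_{9} = v_{4} + 2·v_{6}  so sig = (2; 1,2)
  P = {7,8}:  v_{7} + v_{8} = v_{2} + 2·v_{6}  so sig = (2; 1,2)
  P = {5,7}:  v_{5} + v_{7} = v_{2} + 3·v_{6}  so sig = (2; 1,3)
  P = {1,5}:  v_{1} + v_{5} = 2·v_{6}  so sig = (2; 2)
  P = {1,2,6}:  v_{1} + v_{2} + v_{6} = v_{7}  so sig = (3; 1)
  P = {2,3,9,10}:  v_{2} + v_{3} + v_{9} + v_{10} = v_{8}  so sig = (4; 1)
  P = {3,4,7,10}:  v_{3} + v_{4} + v_{7} + v_{10} = v_{1}  so sig = (4; 1)
  P = {2,3,4,6,10}:  v_{2} + v_{3} + v_{4} + v_{6} + v_{10} = 0  so sig = (5; —)

Hence PRS(X_Σ) =
    |P|=2: 8 collections, coeffs (1), (1), (1), (1,1,3), (1,2), (1,2), (1,3), (2)
    |P|=3: 1 collection, coeffs (1)
    |P|=4: 2 collections, coeffs (1), (1)
    |P|=5: 1 collection, coeffs ()
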